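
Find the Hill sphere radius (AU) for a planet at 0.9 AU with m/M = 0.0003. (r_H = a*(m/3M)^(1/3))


r_H = a * (m/3M)^(1/3) = 0.9 * (0.0003/3)^(1/3) = 0.0418

0.0418 AU


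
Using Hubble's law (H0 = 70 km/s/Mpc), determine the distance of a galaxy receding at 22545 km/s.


d = v / H0 = 22545 / 70 = 322.0714

322.0714 Mpc


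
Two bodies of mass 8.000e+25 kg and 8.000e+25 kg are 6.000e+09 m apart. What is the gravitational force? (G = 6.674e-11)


F = G*m1*m2/r^2 = 6.674e-11 * 8.000e+25 * 8.000e+25 / (6.000e+09)^2 = 6.674e-11 * 6.400e+51 / 3.600e+19 = 1.186e+22

1.186e+22 N


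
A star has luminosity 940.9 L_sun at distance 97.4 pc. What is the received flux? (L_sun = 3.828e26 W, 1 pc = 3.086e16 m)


F = L / (4*pi*d^2) = 3.602e+29 / (4*pi*(3.006e+18)^2) = 3.172e-09

3.172e-09 W/m^2


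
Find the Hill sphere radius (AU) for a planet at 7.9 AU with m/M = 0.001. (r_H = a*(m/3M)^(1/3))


r_H = a * (m/3M)^(1/3) = 7.9 * (0.001/3)^(1/3) = 0.5478

0.5478 AU


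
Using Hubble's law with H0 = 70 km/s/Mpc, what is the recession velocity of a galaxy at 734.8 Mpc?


v = H0 * d = 70 * 734.8 = 51436.0

51436.0 km/s


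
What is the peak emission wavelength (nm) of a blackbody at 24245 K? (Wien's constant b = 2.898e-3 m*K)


lam_max = b / T = 2.898e-3 / 24245 = 1.195e-07 m = 119.5298 nm

119.5298 nm


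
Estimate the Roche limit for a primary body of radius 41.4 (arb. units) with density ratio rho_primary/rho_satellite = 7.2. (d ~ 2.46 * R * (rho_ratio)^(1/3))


d_Roche = 2.46 * 41.4 * 7.2^(1/3) = 196.6586

196.6586


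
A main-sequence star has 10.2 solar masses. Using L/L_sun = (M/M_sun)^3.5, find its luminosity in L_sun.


L/L_sun = (M/M_sun)^3.5 = 10.2^3.5 = 3389.2266

3389.2266 L_sun


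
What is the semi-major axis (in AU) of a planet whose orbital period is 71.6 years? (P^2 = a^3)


a = P^(2/3) = 71.6^(2/3) = 17.2428

17.2428 AU


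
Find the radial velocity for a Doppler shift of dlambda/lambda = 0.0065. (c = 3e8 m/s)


v = (dlambda/lambda) * c = 0.0065 * 3e8 = 1.950e+06

1.950e+06 m/s


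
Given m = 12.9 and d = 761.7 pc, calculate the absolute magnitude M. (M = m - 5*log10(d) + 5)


M = m - 5*log10(d) + 5 = 12.9 - 5*log10(761.7) + 5 = 3.4911

3.4911


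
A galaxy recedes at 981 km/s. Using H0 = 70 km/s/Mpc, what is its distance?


d = v / H0 = 981 / 70 = 14.0143

14.0143 Mpc


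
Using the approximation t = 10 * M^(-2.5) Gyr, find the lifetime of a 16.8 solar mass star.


t = 10 * M^(-2.5) = 10 * 16.8^(-2.5) = 0.0086

0.0086 Gyr


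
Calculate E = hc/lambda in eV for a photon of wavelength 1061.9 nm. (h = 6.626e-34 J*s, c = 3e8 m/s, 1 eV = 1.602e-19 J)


E = hc/lambda = 6.626e-34 * 3e8 / 1.062e-06 = 1.872e-19 J = 1.1685 eV

1.1685 eV


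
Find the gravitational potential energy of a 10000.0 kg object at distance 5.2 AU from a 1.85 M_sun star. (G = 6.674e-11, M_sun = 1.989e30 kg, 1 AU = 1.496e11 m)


M = 1.85 * 1.989e30 kg = 3.67965e+30 kg; r = 5.2 AU * 1.496e11 m/AU = 7.7792e+11 m. U = -GM*m/r = -(6.674e-11 * 3.67965e+30 * 10000.0) / 7.7792e+11 = -3.157e+12

-3.157e+12 J


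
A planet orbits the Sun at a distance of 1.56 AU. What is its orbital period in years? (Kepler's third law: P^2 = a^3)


P = a^(3/2) = 1.56^1.5 = 1.9484

1.9484 years


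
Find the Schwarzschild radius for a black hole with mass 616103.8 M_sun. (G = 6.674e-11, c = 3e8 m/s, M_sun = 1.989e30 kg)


M = 616103.8 * 1.989e30 kg = 1.225430458e+36 kg. rs = 2GM/c^2 = 2 * 6.674e-11 * 1.225430458e+36 / (3e8)^2 = 1.817e+09

1.817e+09 m


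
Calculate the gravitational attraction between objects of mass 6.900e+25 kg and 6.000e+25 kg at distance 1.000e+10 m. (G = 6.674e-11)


F = G*m1*m2/r^2 = 6.674e-11 * 6.900e+25 * 6.000e+25 / (1.000e+10)^2 = 6.674e-11 * 4.140e+51 / 1.000e+20 = 2.763e+21

2.763e+21 N


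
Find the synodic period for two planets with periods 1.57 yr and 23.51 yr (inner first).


1/P_syn = |1/P1 - 1/P2| = |1/1.57 - 1/23.51| => P_syn = 1.6823

1.6823 years


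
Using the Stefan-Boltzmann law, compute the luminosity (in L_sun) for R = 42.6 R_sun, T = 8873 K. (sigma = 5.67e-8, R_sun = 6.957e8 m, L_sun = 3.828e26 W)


R = 42.6 * 6.957e8 m = 2.963682e+10 m. L = 4*pi*R^2*sigma*T^4 = 4*pi*(2.963682e+10)^2 * 5.67e-8 * 8873^4 = 3.879163225e+30 W. L/L_sun = 3.879163225e+30 / 3.828e26 = 10133.6552

10133.6552 L_sun


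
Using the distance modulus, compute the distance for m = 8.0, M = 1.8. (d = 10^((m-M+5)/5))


d = 10^((m - M + 5)/5) = 10^((8.0 - 1.8 + 5)/5) = 173.7801

173.7801 pc


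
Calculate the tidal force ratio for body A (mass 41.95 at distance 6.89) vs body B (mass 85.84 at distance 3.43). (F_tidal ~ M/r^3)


Ratio = (M1/r1^3) / (M2/r2^3) = (41.95/6.89^3) / (85.84/3.43^3) = 0.0603

0.0603


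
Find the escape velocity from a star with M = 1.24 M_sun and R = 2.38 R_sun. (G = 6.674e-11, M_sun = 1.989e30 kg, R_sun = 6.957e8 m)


M = 1.24 * 1.989e30 kg = 2.46636e+30 kg; R = 2.38 * 6.957e8 m = 1.655766e+09 m. v_esc = sqrt(2GM/R) = sqrt(2 * 6.674e-11 * 2.46636e+30 / 1.655766e+09) = 445899.364

445899.364 m/s


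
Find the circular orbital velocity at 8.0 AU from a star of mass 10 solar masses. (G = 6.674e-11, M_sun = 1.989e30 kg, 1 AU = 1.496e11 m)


v = sqrt(GM/r) = sqrt(6.674e-11 * 1.989e+31 / 1.197e+12) = 33304.2534

33304.2534 m/s


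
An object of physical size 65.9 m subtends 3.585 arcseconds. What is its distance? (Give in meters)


D = size / theta_rad, theta_rad = 3.585 * pi/(180*3600) = 1.738e-05, D = 3.792e+06

3.792e+06 m


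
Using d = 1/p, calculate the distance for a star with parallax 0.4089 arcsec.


d = 1/p = 1/0.4089 = 2.4456

2.4456 pc


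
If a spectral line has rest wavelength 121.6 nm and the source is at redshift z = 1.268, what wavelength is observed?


lam_obs = lam_emit * (1 + z) = 121.6 * (1 + 1.268) = 275.7888

275.7888 nm


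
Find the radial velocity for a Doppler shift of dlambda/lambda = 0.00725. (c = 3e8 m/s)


v = (dlambda/lambda) * c = 0.00725 * 3e8 = 2.175e+06

2.175e+06 m/s


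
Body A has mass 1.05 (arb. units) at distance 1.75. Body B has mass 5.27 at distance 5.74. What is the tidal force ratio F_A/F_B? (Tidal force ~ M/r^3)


Ratio = (M1/r1^3) / (M2/r2^3) = (1.05/1.75^3) / (5.27/5.74^3) = 7.0307

7.0307


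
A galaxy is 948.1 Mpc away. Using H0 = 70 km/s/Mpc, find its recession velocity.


v = H0 * d = 70 * 948.1 = 66367.0

66367.0 km/s


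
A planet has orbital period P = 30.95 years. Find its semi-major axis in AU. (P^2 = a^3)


a = P^(2/3) = 30.95^(2/3) = 9.8577

9.8577 AU


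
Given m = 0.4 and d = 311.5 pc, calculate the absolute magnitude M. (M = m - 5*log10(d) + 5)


M = m - 5*log10(d) + 5 = 0.4 - 5*log10(311.5) + 5 = -7.0673

-7.0673


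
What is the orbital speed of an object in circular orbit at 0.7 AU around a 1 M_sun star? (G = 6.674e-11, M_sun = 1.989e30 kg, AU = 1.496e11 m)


v = sqrt(GM/r) = sqrt(6.674e-11 * 1.989e+30 / 1.047e+11) = 35603.7445

35603.7445 m/s


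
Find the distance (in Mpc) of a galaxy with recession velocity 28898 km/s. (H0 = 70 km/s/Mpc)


d = v / H0 = 28898 / 70 = 412.8286

412.8286 Mpc


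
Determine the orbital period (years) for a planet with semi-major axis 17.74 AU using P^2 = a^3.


P = a^(3/2) = 17.74^1.5 = 74.7189

74.7189 years


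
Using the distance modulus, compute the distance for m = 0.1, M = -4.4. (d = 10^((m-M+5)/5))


d = 10^((m - M + 5)/5) = 10^((0.1 - -4.4 + 5)/5) = 79.4328

79.4328 pc


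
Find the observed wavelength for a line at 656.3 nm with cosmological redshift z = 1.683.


lam_obs = lam_emit * (1 + z) = 656.3 * (1 + 1.683) = 1760.8529

1760.8529 nm


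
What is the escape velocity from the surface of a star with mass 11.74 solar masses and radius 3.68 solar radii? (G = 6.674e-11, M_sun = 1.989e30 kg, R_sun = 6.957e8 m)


M = 11.74 * 1.989e30 kg = 2.335086e+31 kg; R = 3.68 * 6.957e8 m = 2.560176e+09 m. v_esc = sqrt(2GM/R) = sqrt(2 * 6.674e-11 * 2.335086e+31 / 2.560176e+09) = 1.103e+06

1.103e+06 m/s


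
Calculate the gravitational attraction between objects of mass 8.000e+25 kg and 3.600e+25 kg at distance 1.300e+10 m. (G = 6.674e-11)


F = G*m1*m2/r^2 = 6.674e-11 * 8.000e+25 * 3.600e+25 / (1.300e+10)^2 = 6.674e-11 * 2.880e+51 / 1.690e+20 = 1.137e+21

1.137e+21 N


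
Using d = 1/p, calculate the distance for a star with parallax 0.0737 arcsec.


d = 1/p = 1/0.0737 = 13.5685

13.5685 pc


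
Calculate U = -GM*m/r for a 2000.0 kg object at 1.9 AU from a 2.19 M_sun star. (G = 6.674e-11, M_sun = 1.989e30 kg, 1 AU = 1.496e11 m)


M = 2.19 * 1.989e30 kg = 4.35591e+30 kg; r = 1.9 AU * 1.496e11 m/AU = 2.8424e+11 m. U = -GM*m/r = -(6.674e-11 * 4.35591e+30 * 2000.0) / 2.8424e+11 = -2.046e+12

-2.046e+12 J


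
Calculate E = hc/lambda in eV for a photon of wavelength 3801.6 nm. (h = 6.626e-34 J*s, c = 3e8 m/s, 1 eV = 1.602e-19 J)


E = hc/lambda = 6.626e-34 * 3e8 / 3.802e-06 = 5.229e-20 J = 0.3264 eV

0.3264 eV


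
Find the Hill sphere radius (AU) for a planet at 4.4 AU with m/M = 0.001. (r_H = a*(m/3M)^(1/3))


r_H = a * (m/3M)^(1/3) = 4.4 * (0.001/3)^(1/3) = 0.3051

0.3051 AU


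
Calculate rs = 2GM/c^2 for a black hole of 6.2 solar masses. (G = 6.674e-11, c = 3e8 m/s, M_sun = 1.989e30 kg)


M = 6.2 * 1.989e30 kg = 1.23318e+31 kg. rs = 2GM/c^2 = 2 * 6.674e-11 * 1.23318e+31 / (3e8)^2 = 18289.4296

18289.4296 m


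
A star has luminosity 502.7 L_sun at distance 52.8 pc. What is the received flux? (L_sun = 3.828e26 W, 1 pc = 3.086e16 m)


F = L / (4*pi*d^2) = 1.924e+29 / (4*pi*(1.629e+18)^2) = 5.768e-09

5.768e-09 W/m^2


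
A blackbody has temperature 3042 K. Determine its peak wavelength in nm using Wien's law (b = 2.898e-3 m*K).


lam_max = b / T = 2.898e-3 / 3042 = 9.527e-07 m = 952.6627 nm

952.6627 nm


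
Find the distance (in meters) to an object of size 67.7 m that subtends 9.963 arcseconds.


D = size / theta_rad, theta_rad = 9.963 * pi/(180*3600) = 4.830e-05, D = 1.402e+06

1.402e+06 m


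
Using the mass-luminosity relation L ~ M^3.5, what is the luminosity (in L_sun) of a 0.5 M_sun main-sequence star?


L/L_sun = (M/M_sun)^3.5 = 0.5^3.5 = 0.0884

0.0884 L_sun


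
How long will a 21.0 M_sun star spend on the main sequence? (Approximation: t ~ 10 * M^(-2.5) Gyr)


t = 10 * M^(-2.5) = 10 * 21.0^(-2.5) = 0.0049

0.0049 Gyr


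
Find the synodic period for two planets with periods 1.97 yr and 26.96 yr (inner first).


1/P_syn = |1/P1 - 1/P2| = |1/1.97 - 1/26.96| => P_syn = 2.1253

2.1253 years


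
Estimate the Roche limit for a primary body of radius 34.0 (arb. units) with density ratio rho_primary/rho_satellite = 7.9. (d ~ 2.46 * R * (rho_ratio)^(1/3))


d_Roche = 2.46 * 34.0 * 7.9^(1/3) = 166.5801

166.5801


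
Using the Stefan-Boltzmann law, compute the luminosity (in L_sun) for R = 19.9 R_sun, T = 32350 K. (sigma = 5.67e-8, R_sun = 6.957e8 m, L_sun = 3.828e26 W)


R = 19.9 * 6.957e8 m = 1.384443e+10 m. L = 4*pi*R^2*sigma*T^4 = 4*pi*(1.384443e+10)^2 * 5.67e-8 * 32350^4 = 1.49568529e+32 W. L/L_sun = 1.49568529e+32 / 3.828e26 = 390722.3851

390722.3851 L_sun


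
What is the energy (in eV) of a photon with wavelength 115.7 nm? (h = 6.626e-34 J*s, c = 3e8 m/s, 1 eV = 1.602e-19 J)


E = hc/lambda = 6.626e-34 * 3e8 / 1.157e-07 = 1.718e-18 J = 10.7245 eV

10.7245 eV


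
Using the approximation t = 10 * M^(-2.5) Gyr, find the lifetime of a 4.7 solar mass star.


t = 10 * M^(-2.5) = 10 * 4.7^(-2.5) = 0.2088

0.2088 Gyr


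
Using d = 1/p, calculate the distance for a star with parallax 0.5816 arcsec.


d = 1/p = 1/0.5816 = 1.7194

1.7194 pc


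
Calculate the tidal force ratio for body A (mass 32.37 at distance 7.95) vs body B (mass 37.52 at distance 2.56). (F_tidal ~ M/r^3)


Ratio = (M1/r1^3) / (M2/r2^3) = (32.37/7.95^3) / (37.52/2.56^3) = 0.0288

0.0288


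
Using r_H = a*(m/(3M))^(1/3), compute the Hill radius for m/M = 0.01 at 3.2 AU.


r_H = a * (m/3M)^(1/3) = 3.2 * (0.01/3)^(1/3) = 0.478

0.478 AU


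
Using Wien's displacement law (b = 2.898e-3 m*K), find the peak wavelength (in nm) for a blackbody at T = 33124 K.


lam_max = b / T = 2.898e-3 / 33124 = 8.749e-08 m = 87.4894 nm

87.4894 nm


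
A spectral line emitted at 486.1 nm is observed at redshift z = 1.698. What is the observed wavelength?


lam_obs = lam_emit * (1 + z) = 486.1 * (1 + 1.698) = 1311.4978

1311.4978 nm


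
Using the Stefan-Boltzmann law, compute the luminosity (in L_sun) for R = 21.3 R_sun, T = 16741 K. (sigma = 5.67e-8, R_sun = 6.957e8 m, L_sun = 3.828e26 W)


R = 21.3 * 6.957e8 m = 1.481841e+10 m. L = 4*pi*R^2*sigma*T^4 = 4*pi*(1.481841e+10)^2 * 5.67e-8 * 16741^4 = 1.228914652e+31 W. L/L_sun = 1.228914652e+31 / 3.828e26 = 32103.3086

32103.3086 L_sun


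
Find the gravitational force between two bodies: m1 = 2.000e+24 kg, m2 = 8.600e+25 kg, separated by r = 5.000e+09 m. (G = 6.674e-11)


F = G*m1*m2/r^2 = 6.674e-11 * 2.000e+24 * 8.600e+25 / (5.000e+09)^2 = 6.674e-11 * 1.720e+50 / 2.500e+19 = 4.592e+20

4.592e+20 N


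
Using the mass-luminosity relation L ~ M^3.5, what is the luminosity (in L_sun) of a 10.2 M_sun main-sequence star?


L/L_sun = (M/M_sun)^3.5 = 10.2^3.5 = 3389.2266

3389.2266 L_sun


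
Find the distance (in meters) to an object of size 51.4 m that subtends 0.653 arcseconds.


D = size / theta_rad, theta_rad = 0.653 * pi/(180*3600) = 3.166e-06, D = 1.624e+07

1.624e+07 m


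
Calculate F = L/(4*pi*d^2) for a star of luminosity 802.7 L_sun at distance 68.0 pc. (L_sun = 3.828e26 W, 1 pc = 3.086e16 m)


F = L / (4*pi*d^2) = 3.073e+29 / (4*pi*(2.098e+18)^2) = 5.553e-09

5.553e-09 W/m^2


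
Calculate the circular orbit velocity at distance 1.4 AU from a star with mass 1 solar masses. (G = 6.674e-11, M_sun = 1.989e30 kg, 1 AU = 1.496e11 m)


v = sqrt(GM/r) = sqrt(6.674e-11 * 1.989e+30 / 2.094e+11) = 25175.6492

25175.6492 m/s


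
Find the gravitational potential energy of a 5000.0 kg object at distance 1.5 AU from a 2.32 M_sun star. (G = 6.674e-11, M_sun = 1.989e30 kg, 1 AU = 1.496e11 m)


M = 2.32 * 1.989e30 kg = 4.61448e+30 kg; r = 1.5 AU * 1.496e11 m/AU = 2.244e+11 m. U = -GM*m/r = -(6.674e-11 * 4.61448e+30 * 5000.0) / 2.244e+11 = -6.862e+12

-6.862e+12 J


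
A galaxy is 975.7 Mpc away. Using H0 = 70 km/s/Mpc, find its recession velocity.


v = H0 * d = 70 * 975.7 = 68299.0

68299.0 km/s


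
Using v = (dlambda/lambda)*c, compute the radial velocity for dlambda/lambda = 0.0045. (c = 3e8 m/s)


v = (dlambda/lambda) * c = 0.0045 * 3e8 = 1.350e+06

1.350e+06 m/s


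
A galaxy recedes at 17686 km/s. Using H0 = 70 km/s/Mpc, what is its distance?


d = v / H0 = 17686 / 70 = 252.6571

252.6571 Mpc


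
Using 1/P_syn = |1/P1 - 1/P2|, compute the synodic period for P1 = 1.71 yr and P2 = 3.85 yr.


1/P_syn = |1/P1 - 1/P2| = |1/1.71 - 1/3.85| => P_syn = 3.0764

3.0764 years


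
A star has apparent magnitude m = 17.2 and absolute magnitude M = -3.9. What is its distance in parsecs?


d = 10^((m - M + 5)/5) = 10^((17.2 - -3.9 + 5)/5) = 165958.6907

165958.6907 pc


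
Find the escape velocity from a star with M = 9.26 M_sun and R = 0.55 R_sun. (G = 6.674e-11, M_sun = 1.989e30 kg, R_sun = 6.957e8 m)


M = 9.26 * 1.989e30 kg = 1.841814e+31 kg; R = 0.55 * 6.957e8 m = 3.82635e+08 m. v_esc = sqrt(2GM/R) = sqrt(2 * 6.674e-11 * 1.841814e+31 / 3.82635e+08) = 2.535e+06

2.535e+06 m/s


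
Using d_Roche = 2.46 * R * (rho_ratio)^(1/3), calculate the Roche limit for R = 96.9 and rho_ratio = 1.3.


d_Roche = 2.46 * 96.9 * 1.3^(1/3) = 260.1597

260.1597


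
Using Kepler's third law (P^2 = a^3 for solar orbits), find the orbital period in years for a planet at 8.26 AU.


P = a^(3/2) = 8.26^1.5 = 23.7394

23.7394 years


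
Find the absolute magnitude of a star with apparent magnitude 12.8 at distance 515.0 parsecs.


M = m - 5*log10(d) + 5 = 12.8 - 5*log10(515.0) + 5 = 4.241

4.241


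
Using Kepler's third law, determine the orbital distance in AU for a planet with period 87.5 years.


a = P^(2/3) = 87.5^(2/3) = 19.7093

19.7093 AU


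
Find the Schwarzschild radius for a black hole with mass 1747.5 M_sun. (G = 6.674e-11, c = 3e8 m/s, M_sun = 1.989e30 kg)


M = 1747.5 * 1.989e30 kg = 3.4757775e+33 kg. rs = 2GM/c^2 = 2 * 6.674e-11 * 3.4757775e+33 / (3e8)^2 = 5.155e+06

5.155e+06 m


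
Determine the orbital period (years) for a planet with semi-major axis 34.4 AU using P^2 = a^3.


P = a^(3/2) = 34.4^1.5 = 201.7612

201.7612 years


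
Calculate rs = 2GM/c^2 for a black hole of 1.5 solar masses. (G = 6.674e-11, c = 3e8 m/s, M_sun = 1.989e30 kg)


M = 1.5 * 1.989e30 kg = 2.9835e+30 kg. rs = 2GM/c^2 = 2 * 6.674e-11 * 2.9835e+30 / (3e8)^2 = 4424.862

4424.862 m


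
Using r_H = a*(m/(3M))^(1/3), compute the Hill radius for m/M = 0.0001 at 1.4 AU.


r_H = a * (m/3M)^(1/3) = 1.4 * (0.0001/3)^(1/3) = 0.0451

0.0451 AU


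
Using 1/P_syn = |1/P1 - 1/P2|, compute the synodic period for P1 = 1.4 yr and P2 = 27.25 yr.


1/P_syn = |1/P1 - 1/P2| = |1/1.4 - 1/27.25| => P_syn = 1.4758

1.4758 years


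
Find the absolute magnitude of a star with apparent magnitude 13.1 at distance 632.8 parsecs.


M = m - 5*log10(d) + 5 = 13.1 - 5*log10(632.8) + 5 = 4.0937

4.0937


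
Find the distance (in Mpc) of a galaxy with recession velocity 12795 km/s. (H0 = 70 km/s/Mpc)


d = v / H0 = 12795 / 70 = 182.7857

182.7857 Mpc


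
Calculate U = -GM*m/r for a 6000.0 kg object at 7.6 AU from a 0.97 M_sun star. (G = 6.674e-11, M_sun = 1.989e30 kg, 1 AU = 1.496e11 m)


M = 0.97 * 1.989e30 kg = 1.92933e+30 kg; r = 7.6 AU * 1.496e11 m/AU = 1.13696e+12 m. U = -GM*m/r = -(6.674e-11 * 1.92933e+30 * 6000.0) / 1.13696e+12 = -6.795e+11

-6.795e+11 J


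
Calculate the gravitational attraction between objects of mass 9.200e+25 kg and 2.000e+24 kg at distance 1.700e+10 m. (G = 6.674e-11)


F = G*m1*m2/r^2 = 6.674e-11 * 9.200e+25 * 2.000e+24 / (1.700e+10)^2 = 6.674e-11 * 1.840e+50 / 2.890e+20 = 4.249e+19

4.249e+19 N


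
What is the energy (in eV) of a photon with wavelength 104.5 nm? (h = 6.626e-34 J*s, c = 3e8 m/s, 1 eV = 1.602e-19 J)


E = hc/lambda = 6.626e-34 * 3e8 / 1.045e-07 = 1.902e-18 J = 11.8739 eV

11.8739 eV


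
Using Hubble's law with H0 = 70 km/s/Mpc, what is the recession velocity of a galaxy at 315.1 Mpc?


v = H0 * d = 70 * 315.1 = 22057.0

22057.0 km/s


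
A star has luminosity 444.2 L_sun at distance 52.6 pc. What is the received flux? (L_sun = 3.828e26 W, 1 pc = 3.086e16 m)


F = L / (4*pi*d^2) = 1.700e+29 / (4*pi*(1.623e+18)^2) = 5.135e-09

5.135e-09 W/m^2


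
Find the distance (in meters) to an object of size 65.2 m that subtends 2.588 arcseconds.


D = size / theta_rad, theta_rad = 2.588 * pi/(180*3600) = 1.255e-05, D = 5.196e+06

5.196e+06 m


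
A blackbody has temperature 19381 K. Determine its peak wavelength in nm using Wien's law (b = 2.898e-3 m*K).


lam_max = b / T = 2.898e-3 / 19381 = 1.495e-07 m = 149.5279 nm

149.5279 nm


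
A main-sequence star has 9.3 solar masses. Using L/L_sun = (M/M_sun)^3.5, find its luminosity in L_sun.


L/L_sun = (M/M_sun)^3.5 = 9.3^3.5 = 2452.9592

2452.9592 L_sun


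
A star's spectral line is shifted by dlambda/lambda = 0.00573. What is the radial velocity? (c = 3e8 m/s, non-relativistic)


v = (dlambda/lambda) * c = 0.00573 * 3e8 = 1.719e+06

1.719e+06 m/s


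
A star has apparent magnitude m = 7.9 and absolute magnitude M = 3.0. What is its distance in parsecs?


d = 10^((m - M + 5)/5) = 10^((7.9 - 3.0 + 5)/5) = 95.4993

95.4993 pc


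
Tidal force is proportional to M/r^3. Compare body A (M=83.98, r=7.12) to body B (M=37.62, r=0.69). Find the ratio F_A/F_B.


Ratio = (M1/r1^3) / (M2/r2^3) = (83.98/7.12^3) / (37.62/0.69^3) = 0.002

0.002


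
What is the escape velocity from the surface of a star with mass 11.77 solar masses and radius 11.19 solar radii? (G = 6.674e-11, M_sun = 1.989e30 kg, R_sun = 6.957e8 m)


M = 11.77 * 1.989e30 kg = 2.341053e+31 kg; R = 11.19 * 6.957e8 m = 7.784883e+09 m. v_esc = sqrt(2GM/R) = sqrt(2 * 6.674e-11 * 2.341053e+31 / 7.784883e+09) = 633559.8934

633559.8934 m/s


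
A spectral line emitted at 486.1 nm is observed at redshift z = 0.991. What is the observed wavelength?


lam_obs = lam_emit * (1 + z) = 486.1 * (1 + 0.991) = 967.8251

967.8251 nm


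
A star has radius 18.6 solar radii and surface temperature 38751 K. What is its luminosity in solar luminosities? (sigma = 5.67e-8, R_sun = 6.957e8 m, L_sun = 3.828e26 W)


R = 18.6 * 6.957e8 m = 1.294002e+10 m. L = 4*pi*R^2*sigma*T^4 = 4*pi*(1.294002e+10)^2 * 5.67e-8 * 38751^4 = 2.690261368e+32 W. L/L_sun = 2.690261368e+32 / 3.828e26 = 702785.1014

702785.1014 L_sun


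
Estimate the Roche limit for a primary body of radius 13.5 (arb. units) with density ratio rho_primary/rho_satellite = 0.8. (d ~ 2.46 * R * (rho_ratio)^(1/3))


d_Roche = 2.46 * 13.5 * 0.8^(1/3) = 30.8294

30.8294


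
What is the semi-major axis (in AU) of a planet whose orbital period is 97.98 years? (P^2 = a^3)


a = P^(2/3) = 97.98^(2/3) = 21.2532

21.2532 AU


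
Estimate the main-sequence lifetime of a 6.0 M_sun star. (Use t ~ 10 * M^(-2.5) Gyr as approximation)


t = 10 * M^(-2.5) = 10 * 6.0^(-2.5) = 0.1134

0.1134 Gyr


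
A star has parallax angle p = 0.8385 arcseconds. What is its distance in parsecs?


d = 1/p = 1/0.8385 = 1.1926

1.1926 pc


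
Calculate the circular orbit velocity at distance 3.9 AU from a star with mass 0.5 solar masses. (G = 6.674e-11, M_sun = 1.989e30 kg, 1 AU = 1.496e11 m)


v = sqrt(GM/r) = sqrt(6.674e-11 * 9.945e+29 / 5.834e+11) = 10665.8972

10665.8972 m/s


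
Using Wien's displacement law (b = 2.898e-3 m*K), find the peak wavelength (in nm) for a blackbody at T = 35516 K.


lam_max = b / T = 2.898e-3 / 35516 = 8.160e-08 m = 81.597 nm

81.597 nm


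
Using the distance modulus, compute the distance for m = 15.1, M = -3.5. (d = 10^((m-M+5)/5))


d = 10^((m - M + 5)/5) = 10^((15.1 - -3.5 + 5)/5) = 52480.746

52480.746 pc


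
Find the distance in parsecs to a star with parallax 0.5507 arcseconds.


d = 1/p = 1/0.5507 = 1.8159

1.8159 pc


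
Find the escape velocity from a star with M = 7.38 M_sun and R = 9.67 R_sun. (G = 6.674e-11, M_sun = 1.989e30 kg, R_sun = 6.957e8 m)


M = 7.38 * 1.989e30 kg = 1.467882e+31 kg; R = 9.67 * 6.957e8 m = 6.727419e+09 m. v_esc = sqrt(2GM/R) = sqrt(2 * 6.674e-11 * 1.467882e+31 / 6.727419e+09) = 539671.4368

539671.4368 m/s


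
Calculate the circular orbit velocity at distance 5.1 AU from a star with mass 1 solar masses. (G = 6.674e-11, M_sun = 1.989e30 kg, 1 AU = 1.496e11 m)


v = sqrt(GM/r) = sqrt(6.674e-11 * 1.989e+30 / 7.630e+11) = 13190.4499

13190.4499 m/s


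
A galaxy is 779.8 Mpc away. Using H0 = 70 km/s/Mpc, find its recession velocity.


v = H0 * d = 70 * 779.8 = 54586.0

54586.0 km/s


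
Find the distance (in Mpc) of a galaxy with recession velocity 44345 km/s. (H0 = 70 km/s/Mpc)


d = v / H0 = 44345 / 70 = 633.5

633.5 Mpc


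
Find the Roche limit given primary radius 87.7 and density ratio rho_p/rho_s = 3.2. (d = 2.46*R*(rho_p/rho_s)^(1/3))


d_Roche = 2.46 * 87.7 * 3.2^(1/3) = 317.9201

317.9201


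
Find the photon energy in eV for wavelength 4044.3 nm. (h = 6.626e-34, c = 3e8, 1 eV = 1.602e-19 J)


E = hc/lambda = 6.626e-34 * 3e8 / 4.044e-06 = 4.915e-20 J = 0.3068 eV

0.3068 eV


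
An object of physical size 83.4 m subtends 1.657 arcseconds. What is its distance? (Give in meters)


D = size / theta_rad, theta_rad = 1.657 * pi/(180*3600) = 8.033e-06, D = 1.038e+07

1.038e+07 m


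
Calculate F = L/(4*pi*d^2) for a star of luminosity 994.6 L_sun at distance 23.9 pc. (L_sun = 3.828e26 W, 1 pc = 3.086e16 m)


F = L / (4*pi*d^2) = 3.807e+29 / (4*pi*(7.376e+17)^2) = 5.570e-08

5.570e-08 W/m^2


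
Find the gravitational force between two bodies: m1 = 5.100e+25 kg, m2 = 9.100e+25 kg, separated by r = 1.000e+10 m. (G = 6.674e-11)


F = G*m1*m2/r^2 = 6.674e-11 * 5.100e+25 * 9.100e+25 / (1.000e+10)^2 = 6.674e-11 * 4.641e+51 / 1.000e+20 = 3.097e+21

3.097e+21 N


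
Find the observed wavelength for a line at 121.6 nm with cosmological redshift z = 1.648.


lam_obs = lam_emit * (1 + z) = 121.6 * (1 + 1.648) = 321.9968

321.9968 nm


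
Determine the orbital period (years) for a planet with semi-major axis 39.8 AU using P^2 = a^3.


P = a^(3/2) = 39.8^1.5 = 251.0872

251.0872 years


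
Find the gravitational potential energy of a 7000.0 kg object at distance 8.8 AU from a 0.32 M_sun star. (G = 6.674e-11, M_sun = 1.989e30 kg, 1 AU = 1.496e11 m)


M = 0.32 * 1.989e30 kg = 6.3648e+29 kg; r = 8.8 AU * 1.496e11 m/AU = 1.31648e+12 m. U = -GM*m/r = -(6.674e-11 * 6.3648e+29 * 7000.0) / 1.31648e+12 = -2.259e+11

-2.259e+11 J


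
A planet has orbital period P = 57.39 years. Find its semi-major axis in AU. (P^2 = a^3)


a = P^(2/3) = 57.39^(2/3) = 14.8784

14.8784 AU


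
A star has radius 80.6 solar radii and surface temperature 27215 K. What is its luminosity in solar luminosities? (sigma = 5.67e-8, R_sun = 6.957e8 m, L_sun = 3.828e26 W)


R = 80.6 * 6.957e8 m = 5.607342e+10 m. L = 4*pi*R^2*sigma*T^4 = 4*pi*(5.607342e+10)^2 * 5.67e-8 * 27215^4 = 1.228967414e+33 W. L/L_sun = 1.228967414e+33 / 3.828e26 = 3.210e+06

3.210e+06 L_sun


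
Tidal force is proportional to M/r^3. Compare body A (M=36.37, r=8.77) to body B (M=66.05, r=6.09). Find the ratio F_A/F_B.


Ratio = (M1/r1^3) / (M2/r2^3) = (36.37/8.77^3) / (66.05/6.09^3) = 0.1844

0.1844


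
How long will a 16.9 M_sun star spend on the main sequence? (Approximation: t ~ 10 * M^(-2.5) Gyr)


t = 10 * M^(-2.5) = 10 * 16.9^(-2.5) = 0.0085

0.0085 Gyr


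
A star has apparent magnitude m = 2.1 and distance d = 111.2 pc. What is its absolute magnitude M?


M = m - 5*log10(d) + 5 = 2.1 - 5*log10(111.2) + 5 = -3.1305

-3.1305


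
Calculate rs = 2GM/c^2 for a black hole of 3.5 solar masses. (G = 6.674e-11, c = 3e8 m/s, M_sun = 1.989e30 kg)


M = 3.5 * 1.989e30 kg = 6.9615e+30 kg. rs = 2GM/c^2 = 2 * 6.674e-11 * 6.9615e+30 / (3e8)^2 = 10324.678

10324.678 m


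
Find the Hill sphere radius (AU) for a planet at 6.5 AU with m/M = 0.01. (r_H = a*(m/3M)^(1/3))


r_H = a * (m/3M)^(1/3) = 6.5 * (0.01/3)^(1/3) = 0.971

0.971 AU


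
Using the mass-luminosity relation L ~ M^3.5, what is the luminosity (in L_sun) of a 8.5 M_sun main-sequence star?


L/L_sun = (M/M_sun)^3.5 = 8.5^3.5 = 1790.4667

1790.4667 L_sun


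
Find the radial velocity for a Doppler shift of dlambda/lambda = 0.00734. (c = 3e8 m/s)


v = (dlambda/lambda) * c = 0.00734 * 3e8 = 2.202e+06

2.202e+06 m/s


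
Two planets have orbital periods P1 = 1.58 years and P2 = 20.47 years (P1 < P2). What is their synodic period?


1/P_syn = |1/P1 - 1/P2| = |1/1.58 - 1/20.47| => P_syn = 1.7122

1.7122 years


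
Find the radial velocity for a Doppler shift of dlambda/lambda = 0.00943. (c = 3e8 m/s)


v = (dlambda/lambda) * c = 0.00943 * 3e8 = 2.829e+06

2.829e+06 m/s


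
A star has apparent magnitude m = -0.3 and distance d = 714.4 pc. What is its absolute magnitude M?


M = m - 5*log10(d) + 5 = -0.3 - 5*log10(714.4) + 5 = -9.5697

-9.5697


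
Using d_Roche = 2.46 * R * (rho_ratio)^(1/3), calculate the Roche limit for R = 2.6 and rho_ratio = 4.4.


d_Roche = 2.46 * 2.6 * 4.4^(1/3) = 10.4808

10.4808


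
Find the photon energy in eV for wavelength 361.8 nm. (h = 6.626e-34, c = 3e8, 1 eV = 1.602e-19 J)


E = hc/lambda = 6.626e-34 * 3e8 / 3.618e-07 = 5.494e-19 J = 3.4296 eV

3.4296 eV


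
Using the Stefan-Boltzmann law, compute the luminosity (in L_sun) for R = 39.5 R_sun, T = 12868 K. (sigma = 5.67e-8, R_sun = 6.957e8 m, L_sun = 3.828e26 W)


R = 39.5 * 6.957e8 m = 2.748015e+10 m. L = 4*pi*R^2*sigma*T^4 = 4*pi*(2.748015e+10)^2 * 5.67e-8 * 12868^4 = 1.475282972e+31 W. L/L_sun = 1.475282972e+31 / 3.828e26 = 38539.2626

38539.2626 L_sun


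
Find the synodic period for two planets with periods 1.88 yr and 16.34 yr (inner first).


1/P_syn = |1/P1 - 1/P2| = |1/1.88 - 1/16.34| => P_syn = 2.1244

2.1244 years


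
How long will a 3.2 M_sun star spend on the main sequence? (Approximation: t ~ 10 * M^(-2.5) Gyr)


t = 10 * M^(-2.5) = 10 * 3.2^(-2.5) = 0.5459

0.5459 Gyr


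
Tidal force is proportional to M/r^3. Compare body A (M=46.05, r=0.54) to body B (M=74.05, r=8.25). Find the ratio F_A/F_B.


Ratio = (M1/r1^3) / (M2/r2^3) = (46.05/0.54^3) / (74.05/8.25^3) = 2217.6098

2217.6098


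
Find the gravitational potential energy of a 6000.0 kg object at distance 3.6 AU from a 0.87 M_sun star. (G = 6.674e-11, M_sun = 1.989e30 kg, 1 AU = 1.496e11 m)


M = 0.87 * 1.989e30 kg = 1.73043e+30 kg; r = 3.6 AU * 1.496e11 m/AU = 5.3856e+11 m. U = -GM*m/r = -(6.674e-11 * 1.73043e+30 * 6000.0) / 5.3856e+11 = -1.287e+12

-1.287e+12 J


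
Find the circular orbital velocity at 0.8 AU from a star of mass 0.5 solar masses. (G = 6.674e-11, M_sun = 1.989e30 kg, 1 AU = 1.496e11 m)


v = sqrt(GM/r) = sqrt(6.674e-11 * 9.945e+29 / 1.197e+11) = 23549.6634

23549.6634 m/s


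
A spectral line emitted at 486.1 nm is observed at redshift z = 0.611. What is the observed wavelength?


lam_obs = lam_emit * (1 + z) = 486.1 * (1 + 0.611) = 783.1071

783.1071 nm


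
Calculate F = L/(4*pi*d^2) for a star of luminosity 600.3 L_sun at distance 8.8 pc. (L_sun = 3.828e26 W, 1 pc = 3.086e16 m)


F = L / (4*pi*d^2) = 2.298e+29 / (4*pi*(2.716e+17)^2) = 2.480e-07

2.480e-07 W/m^2


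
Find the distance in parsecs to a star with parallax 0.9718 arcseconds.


d = 1/p = 1/0.9718 = 1.029

1.029 pc


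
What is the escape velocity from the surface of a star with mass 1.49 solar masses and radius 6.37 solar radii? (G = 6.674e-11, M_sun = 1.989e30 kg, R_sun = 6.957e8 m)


M = 1.49 * 1.989e30 kg = 2.96361e+30 kg; R = 6.37 * 6.957e8 m = 4.431609e+09 m. v_esc = sqrt(2GM/R) = sqrt(2 * 6.674e-11 * 2.96361e+30 / 4.431609e+09) = 298770.6328

298770.6328 m/s


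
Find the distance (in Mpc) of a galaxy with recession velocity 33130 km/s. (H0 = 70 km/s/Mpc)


d = v / H0 = 33130 / 70 = 473.2857

473.2857 Mpc


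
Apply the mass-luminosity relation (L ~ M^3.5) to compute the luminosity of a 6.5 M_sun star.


L/L_sun = (M/M_sun)^3.5 = 6.5^3.5 = 700.1591

700.1591 L_sun


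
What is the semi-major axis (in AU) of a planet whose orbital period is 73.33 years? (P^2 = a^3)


a = P^(2/3) = 73.33^(2/3) = 17.5195

17.5195 AU


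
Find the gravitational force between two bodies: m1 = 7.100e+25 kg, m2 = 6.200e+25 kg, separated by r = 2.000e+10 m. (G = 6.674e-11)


F = G*m1*m2/r^2 = 6.674e-11 * 7.100e+25 * 6.200e+25 / (2.000e+10)^2 = 6.674e-11 * 4.402e+51 / 4.000e+20 = 7.345e+20

7.345e+20 N


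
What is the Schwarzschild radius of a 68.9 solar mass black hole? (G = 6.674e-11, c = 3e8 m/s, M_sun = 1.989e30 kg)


M = 68.9 * 1.989e30 kg = 1.370421e+32 kg. rs = 2GM/c^2 = 2 * 6.674e-11 * 1.370421e+32 / (3e8)^2 = 203248.6612

203248.6612 m


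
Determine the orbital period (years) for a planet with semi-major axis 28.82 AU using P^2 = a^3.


P = a^(3/2) = 28.82^1.5 = 154.718

154.718 years


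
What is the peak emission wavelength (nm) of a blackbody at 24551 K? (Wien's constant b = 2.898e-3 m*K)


lam_max = b / T = 2.898e-3 / 24551 = 1.180e-07 m = 118.04 nm

118.04 nm


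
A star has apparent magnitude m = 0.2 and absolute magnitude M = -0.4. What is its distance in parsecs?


d = 10^((m - M + 5)/5) = 10^((0.2 - -0.4 + 5)/5) = 13.1826

13.1826 pc


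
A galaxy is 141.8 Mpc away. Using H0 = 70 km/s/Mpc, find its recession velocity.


v = H0 * d = 70 * 141.8 = 9926.0

9926.0 km/s


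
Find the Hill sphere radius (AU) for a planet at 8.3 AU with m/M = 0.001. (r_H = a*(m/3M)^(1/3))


r_H = a * (m/3M)^(1/3) = 8.3 * (0.001/3)^(1/3) = 0.5755

0.5755 AU


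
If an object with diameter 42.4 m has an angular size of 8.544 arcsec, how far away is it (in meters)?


D = size / theta_rad, theta_rad = 8.544 * pi/(180*3600) = 4.142e-05, D = 1.024e+06

1.024e+06 m


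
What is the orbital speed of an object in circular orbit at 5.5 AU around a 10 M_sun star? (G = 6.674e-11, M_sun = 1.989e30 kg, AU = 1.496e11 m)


v = sqrt(GM/r) = sqrt(6.674e-11 * 1.989e+31 / 8.228e+11) = 40166.4409

40166.4409 m/s


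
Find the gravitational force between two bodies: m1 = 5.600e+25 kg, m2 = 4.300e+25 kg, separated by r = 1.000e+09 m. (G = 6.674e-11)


F = G*m1*m2/r^2 = 6.674e-11 * 5.600e+25 * 4.300e+25 / (1.000e+09)^2 = 6.674e-11 * 2.408e+51 / 1.000e+18 = 1.607e+23

1.607e+23 N


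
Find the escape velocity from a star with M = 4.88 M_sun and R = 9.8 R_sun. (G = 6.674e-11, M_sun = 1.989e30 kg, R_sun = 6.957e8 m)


M = 4.88 * 1.989e30 kg = 9.70632e+30 kg; R = 9.8 * 6.957e8 m = 6.81786e+09 m. v_esc = sqrt(2GM/R) = sqrt(2 * 6.674e-11 * 9.70632e+30 / 6.81786e+09) = 435924.5843

435924.5843 m/s


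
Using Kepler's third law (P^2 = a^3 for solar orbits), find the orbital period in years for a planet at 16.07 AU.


P = a^(3/2) = 16.07^1.5 = 64.4205

64.4205 years


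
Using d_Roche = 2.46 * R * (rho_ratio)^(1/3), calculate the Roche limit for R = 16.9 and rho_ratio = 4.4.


d_Roche = 2.46 * 16.9 * 4.4^(1/3) = 68.1249

68.1249


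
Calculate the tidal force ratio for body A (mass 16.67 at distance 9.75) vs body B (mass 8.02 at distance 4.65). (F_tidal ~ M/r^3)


Ratio = (M1/r1^3) / (M2/r2^3) = (16.67/9.75^3) / (8.02/4.65^3) = 0.2255

0.2255


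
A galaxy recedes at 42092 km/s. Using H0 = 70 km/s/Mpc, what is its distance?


d = v / H0 = 42092 / 70 = 601.3143

601.3143 Mpc


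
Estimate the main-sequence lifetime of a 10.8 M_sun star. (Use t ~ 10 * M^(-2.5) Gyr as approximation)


t = 10 * M^(-2.5) = 10 * 10.8^(-2.5) = 0.0261

0.0261 Gyr


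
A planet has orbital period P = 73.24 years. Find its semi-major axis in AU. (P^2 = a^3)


a = P^(2/3) = 73.24^(2/3) = 17.5051

17.5051 AU


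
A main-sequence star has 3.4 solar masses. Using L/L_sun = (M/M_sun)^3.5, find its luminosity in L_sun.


L/L_sun = (M/M_sun)^3.5 = 3.4^3.5 = 72.473

72.473 L_sun


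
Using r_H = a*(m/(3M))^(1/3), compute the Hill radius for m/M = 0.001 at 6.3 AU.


r_H = a * (m/3M)^(1/3) = 6.3 * (0.001/3)^(1/3) = 0.4368

0.4368 AU


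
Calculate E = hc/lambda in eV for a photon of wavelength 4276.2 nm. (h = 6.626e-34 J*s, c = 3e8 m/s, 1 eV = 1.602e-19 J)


E = hc/lambda = 6.626e-34 * 3e8 / 4.276e-06 = 4.649e-20 J = 0.2902 eV

0.2902 eV


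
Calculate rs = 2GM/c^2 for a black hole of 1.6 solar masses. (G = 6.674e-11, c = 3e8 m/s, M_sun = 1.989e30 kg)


M = 1.6 * 1.989e30 kg = 3.1824e+30 kg. rs = 2GM/c^2 = 2 * 6.674e-11 * 3.1824e+30 / (3e8)^2 = 4719.8528

4719.8528 m


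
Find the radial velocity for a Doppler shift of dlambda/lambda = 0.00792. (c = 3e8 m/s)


v = (dlambda/lambda) * c = 0.00792 * 3e8 = 2.376e+06

2.376e+06 m/s


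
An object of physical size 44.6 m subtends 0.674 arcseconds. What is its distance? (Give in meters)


D = size / theta_rad, theta_rad = 0.674 * pi/(180*3600) = 3.268e-06, D = 1.365e+07

1.365e+07 m


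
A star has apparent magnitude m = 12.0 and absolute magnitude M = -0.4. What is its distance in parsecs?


d = 10^((m - M + 5)/5) = 10^((12.0 - -0.4 + 5)/5) = 3019.9517

3019.9517 pc


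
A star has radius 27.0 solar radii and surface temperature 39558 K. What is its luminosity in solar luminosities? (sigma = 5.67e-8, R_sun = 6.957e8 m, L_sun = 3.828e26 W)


R = 27.0 * 6.957e8 m = 1.87839e+10 m. L = 4*pi*R^2*sigma*T^4 = 4*pi*(1.87839e+10)^2 * 5.67e-8 * 39558^4 = 6.156044669e+32 W. L/L_sun = 6.156044669e+32 / 3.828e26 = 1.608e+06

1.608e+06 L_sun


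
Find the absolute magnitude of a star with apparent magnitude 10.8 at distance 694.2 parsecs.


M = m - 5*log10(d) + 5 = 10.8 - 5*log10(694.2) + 5 = 1.5926

1.5926


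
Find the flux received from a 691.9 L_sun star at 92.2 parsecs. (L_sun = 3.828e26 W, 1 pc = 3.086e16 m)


F = L / (4*pi*d^2) = 2.649e+29 / (4*pi*(2.845e+18)^2) = 2.603e-09

2.603e-09 W/m^2


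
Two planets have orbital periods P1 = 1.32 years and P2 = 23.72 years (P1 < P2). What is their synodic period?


1/P_syn = |1/P1 - 1/P2| = |1/1.32 - 1/23.72| => P_syn = 1.3978

1.3978 years


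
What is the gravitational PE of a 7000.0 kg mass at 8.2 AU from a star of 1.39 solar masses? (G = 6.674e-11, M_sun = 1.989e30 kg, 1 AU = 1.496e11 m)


M = 1.39 * 1.989e30 kg = 2.76471e+30 kg; r = 8.2 AU * 1.496e11 m/AU = 1.22672e+12 m. U = -GM*m/r = -(6.674e-11 * 2.76471e+30 * 7000.0) / 1.22672e+12 = -1.053e+12

-1.053e+12 J


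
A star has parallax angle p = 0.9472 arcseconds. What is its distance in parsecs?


d = 1/p = 1/0.9472 = 1.0557

1.0557 pc


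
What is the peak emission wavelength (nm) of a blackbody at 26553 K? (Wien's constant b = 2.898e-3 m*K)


lam_max = b / T = 2.898e-3 / 26553 = 1.091e-07 m = 109.1402 nm

109.1402 nm


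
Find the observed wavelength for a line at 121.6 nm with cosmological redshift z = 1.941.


lam_obs = lam_emit * (1 + z) = 121.6 * (1 + 1.941) = 357.6256

357.6256 nm


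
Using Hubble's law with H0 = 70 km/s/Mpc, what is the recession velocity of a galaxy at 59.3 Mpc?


v = H0 * d = 70 * 59.3 = 4151.0

4151.0 km/s


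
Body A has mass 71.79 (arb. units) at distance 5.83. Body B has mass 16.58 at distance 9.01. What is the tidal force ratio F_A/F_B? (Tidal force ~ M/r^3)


Ratio = (M1/r1^3) / (M2/r2^3) = (71.79/5.83^3) / (16.58/9.01^3) = 15.9826

15.9826


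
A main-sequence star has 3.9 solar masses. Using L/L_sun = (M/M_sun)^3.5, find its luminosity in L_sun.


L/L_sun = (M/M_sun)^3.5 = 3.9^3.5 = 117.1456

117.1456 L_sun


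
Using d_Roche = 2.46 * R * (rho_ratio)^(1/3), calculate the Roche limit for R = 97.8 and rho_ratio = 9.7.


d_Roche = 2.46 * 97.8 * 9.7^(1/3) = 513.0951

513.0951


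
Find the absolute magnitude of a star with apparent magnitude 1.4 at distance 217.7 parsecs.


M = m - 5*log10(d) + 5 = 1.4 - 5*log10(217.7) + 5 = -5.2893

-5.2893


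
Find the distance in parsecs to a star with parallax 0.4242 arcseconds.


d = 1/p = 1/0.4242 = 2.3574

2.3574 pc


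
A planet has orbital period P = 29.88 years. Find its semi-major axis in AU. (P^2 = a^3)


a = P^(2/3) = 29.88^(2/3) = 9.6291

9.6291 AU


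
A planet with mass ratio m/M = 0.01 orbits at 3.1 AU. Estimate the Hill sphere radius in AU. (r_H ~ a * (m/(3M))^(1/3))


r_H = a * (m/3M)^(1/3) = 3.1 * (0.01/3)^(1/3) = 0.4631

0.4631 AU


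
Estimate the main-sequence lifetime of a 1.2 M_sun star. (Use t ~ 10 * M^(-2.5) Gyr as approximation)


t = 10 * M^(-2.5) = 10 * 1.2^(-2.5) = 6.3394

6.3394 Gyr


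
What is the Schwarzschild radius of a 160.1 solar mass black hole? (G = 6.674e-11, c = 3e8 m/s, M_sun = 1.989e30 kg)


M = 160.1 * 1.989e30 kg = 3.184389e+32 kg. rs = 2GM/c^2 = 2 * 6.674e-11 * 3.184389e+32 / (3e8)^2 = 472280.2708

472280.2708 m


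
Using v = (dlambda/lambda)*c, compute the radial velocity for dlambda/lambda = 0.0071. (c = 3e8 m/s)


v = (dlambda/lambda) * c = 0.0071 * 3e8 = 2.130e+06

2.130e+06 m/s


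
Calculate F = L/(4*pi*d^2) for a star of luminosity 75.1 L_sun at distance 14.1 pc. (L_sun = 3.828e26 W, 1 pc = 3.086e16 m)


F = L / (4*pi*d^2) = 2.875e+28 / (4*pi*(4.351e+17)^2) = 1.208e-08

1.208e-08 W/m^2


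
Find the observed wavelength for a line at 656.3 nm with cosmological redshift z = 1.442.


lam_obs = lam_emit * (1 + z) = 656.3 * (1 + 1.442) = 1602.6846

1602.6846 nm


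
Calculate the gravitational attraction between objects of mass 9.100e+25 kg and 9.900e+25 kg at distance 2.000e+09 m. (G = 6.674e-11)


F = G*m1*m2/r^2 = 6.674e-11 * 9.100e+25 * 9.900e+25 / (2.000e+09)^2 = 6.674e-11 * 9.009e+51 / 4.000e+18 = 1.503e+23

1.503e+23 N
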